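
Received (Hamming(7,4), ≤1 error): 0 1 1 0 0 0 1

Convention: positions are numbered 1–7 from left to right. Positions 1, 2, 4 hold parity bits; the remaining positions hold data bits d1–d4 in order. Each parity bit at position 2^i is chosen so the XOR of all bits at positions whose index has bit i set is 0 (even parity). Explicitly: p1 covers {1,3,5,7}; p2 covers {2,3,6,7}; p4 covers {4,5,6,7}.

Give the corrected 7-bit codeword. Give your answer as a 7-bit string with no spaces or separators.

s1 (pos 1,3,5,7): 0⊕1⊕0⊕1 = 0
s2 (pos 2,3,6,7): 1⊕1⊕0⊕1 = 1
s4 (pos 4,5,6,7): 0⊕0⊕0⊕1 = 1
Syndrome s4…s1 = 110 → error at position 6.
Flip position 6: 0110001 → 0110011

0110011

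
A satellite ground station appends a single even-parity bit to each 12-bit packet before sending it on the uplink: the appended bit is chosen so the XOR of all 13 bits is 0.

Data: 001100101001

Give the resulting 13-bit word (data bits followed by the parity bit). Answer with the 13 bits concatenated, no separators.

XOR of the 12 data bits: 0⊕0⊕1⊕1⊕0⊕0⊕1⊕0⊕1⊕0⊕0⊕1 = 1
Parity bit = 1 (so all 13 bits XOR to 0).

0011001010011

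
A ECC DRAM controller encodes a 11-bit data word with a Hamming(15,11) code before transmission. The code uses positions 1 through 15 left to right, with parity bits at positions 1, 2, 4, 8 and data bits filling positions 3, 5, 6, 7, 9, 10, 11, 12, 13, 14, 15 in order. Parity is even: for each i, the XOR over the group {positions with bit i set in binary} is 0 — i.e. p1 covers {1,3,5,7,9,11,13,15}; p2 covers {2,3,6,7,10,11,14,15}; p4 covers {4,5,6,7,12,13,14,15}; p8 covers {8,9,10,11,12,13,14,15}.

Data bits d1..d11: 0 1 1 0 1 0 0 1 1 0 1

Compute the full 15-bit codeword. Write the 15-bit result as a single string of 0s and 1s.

Place data at non-parity positions: p1 p2 0 p4 1 1 0 p8 1 0 0 1 1 0 1
p1 (pos 1,3,5,7,9,11,13,15): XOR of data positions = 0⊕1⊕0⊕1⊕0⊕1⊕1 = 0
p2 (pos 2,3,6,7,10,11,14,15): XOR of data positions = 0⊕1⊕0⊕0⊕0⊕0⊕1 = 0
p4 (pos 4,5,6,7,12,13,14,15): XOR of data positions = 1⊕1⊕0⊕1⊕1⊕0⊕1 = 1
p8 (pos 8,9,10,11,12,13,14,15): XOR of data positions = 1⊕0⊕0⊕1⊕1⊕0⊕1 = 0
Codeword: 000111001001101

000111001001101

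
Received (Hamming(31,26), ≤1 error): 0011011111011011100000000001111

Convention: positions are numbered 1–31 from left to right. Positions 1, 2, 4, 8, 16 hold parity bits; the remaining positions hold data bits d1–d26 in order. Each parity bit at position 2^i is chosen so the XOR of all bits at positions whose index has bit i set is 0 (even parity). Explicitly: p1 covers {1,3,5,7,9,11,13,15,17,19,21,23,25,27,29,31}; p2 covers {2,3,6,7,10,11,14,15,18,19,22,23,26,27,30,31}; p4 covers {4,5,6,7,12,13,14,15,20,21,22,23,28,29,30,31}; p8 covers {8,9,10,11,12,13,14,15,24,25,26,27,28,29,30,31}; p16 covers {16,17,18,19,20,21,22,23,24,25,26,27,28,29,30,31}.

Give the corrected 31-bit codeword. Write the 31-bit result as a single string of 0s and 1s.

s1 (pos 1,3,5,7,9,11,13,15,17,19,21,23,25,27,29,31): 0⊕1⊕0⊕1⊕1⊕0⊕1⊕1⊕1⊕0⊕0⊕0⊕0⊕0⊕1⊕1 = 0
s2 (pos 2,3,6,7,10,11,14,15,18,19,22,23,26,27,30,31): 0⊕1⊕1⊕1⊕1⊕0⊕0⊕1⊕0⊕0⊕0⊕0⊕0⊕0⊕1⊕1 = 1
s4 (pos 4,5,6,7,12,13,14,15,20,21,22,23,28,29,30,31): 1⊕0⊕1⊕1⊕1⊕1⊕0⊕1⊕0⊕0⊕0⊕0⊕1⊕1⊕1⊕1 = 0
s8 (pos 8,9,10,11,12,13,14,15,24,25,26,27,28,29,30,31): 1⊕1⊕1⊕0⊕1⊕1⊕0⊕1⊕0⊕0⊕0⊕0⊕1⊕1⊕1⊕1 = 0
s16 (pos 16,17,18,19,20,21,22,23,24,25,26,27,28,29,30,31): 1⊕1⊕0⊕0⊕0⊕0⊕0⊕0⊕0⊕0⊕0⊕0⊕1⊕1⊕1⊕1 = 0
Syndrome s16…s1 = 00010 → error at position 2.
Flip position 2: 0011011111011011100000000001111 → 0111011111011011100000000001111

0111011111011011100000000001111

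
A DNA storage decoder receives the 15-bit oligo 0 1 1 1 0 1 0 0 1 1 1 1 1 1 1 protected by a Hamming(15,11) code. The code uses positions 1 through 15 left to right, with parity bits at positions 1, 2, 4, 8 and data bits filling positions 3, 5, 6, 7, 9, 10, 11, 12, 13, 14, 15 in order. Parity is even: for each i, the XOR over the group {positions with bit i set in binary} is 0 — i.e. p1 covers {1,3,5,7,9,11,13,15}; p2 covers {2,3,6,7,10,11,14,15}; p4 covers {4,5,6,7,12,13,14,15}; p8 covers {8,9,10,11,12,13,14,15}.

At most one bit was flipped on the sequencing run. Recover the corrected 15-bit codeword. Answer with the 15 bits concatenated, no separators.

s1 (pos 1,3,5,7,9,11,13,15): 0⊕1⊕0⊕0⊕1⊕1⊕1⊕1 = 1
s2 (pos 2,3,6,7,10,11,14,15): 1⊕1⊕1⊕0⊕1⊕1⊕1⊕1 = 1
s4 (pos 4,5,6,7,12,13,14,15): 1⊕0⊕1⊕0⊕1⊕1⊕1⊕1 = 0
s8 (pos 8,9,10,11,12,13,14,15): 0⊕1⊕1⊕1⊕1⊕1⊕1⊕1 = 1
Syndrome s8…s1 = 1011 → error at position 11.
Flip position 11: 011101001111111 → 011101001101111

011101001101111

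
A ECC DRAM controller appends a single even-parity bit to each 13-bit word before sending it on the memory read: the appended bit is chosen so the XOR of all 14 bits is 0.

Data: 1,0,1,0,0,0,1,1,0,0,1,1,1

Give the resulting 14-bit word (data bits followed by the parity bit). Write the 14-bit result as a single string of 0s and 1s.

XOR of the 13 data bits: 1⊕0⊕1⊕0⊕0⊕0⊕1⊕1⊕0⊕0⊕1⊕1⊕1 = 1
Parity bit = 1 (so all 14 bits XOR to 0).

10100011001111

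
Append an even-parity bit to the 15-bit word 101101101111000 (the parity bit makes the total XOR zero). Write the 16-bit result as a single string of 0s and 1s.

1011011011110001

XOR of the 15 data bits: 1⊕0⊕1⊕1⊕0⊕1⊕1⊕0⊕1⊕1⊕1⊕1⊕0⊕0⊕0 = 1
Parity bit = 1 (so all 16 bits XOR to 0).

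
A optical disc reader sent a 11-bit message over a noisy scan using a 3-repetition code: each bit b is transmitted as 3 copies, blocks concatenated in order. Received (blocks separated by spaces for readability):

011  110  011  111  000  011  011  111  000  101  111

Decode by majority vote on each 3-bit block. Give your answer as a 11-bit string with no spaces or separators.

Block 1 (011): 2 ones → 1
Block 2 (110): 2 ones → 1
Block 3 (011): 2 ones → 1
Block 4 (111): 3 ones → 1
Block 5 (000): 0 ones → 0
Block 6 (011): 2 ones → 1
Block 7 (011): 2 ones → 1
Block 8 (111): 3 ones → 1
Block 9 (000): 0 ones → 0
Block 10 (101): 2 ones → 1
Block 11 (111): 3 ones → 1

11110111011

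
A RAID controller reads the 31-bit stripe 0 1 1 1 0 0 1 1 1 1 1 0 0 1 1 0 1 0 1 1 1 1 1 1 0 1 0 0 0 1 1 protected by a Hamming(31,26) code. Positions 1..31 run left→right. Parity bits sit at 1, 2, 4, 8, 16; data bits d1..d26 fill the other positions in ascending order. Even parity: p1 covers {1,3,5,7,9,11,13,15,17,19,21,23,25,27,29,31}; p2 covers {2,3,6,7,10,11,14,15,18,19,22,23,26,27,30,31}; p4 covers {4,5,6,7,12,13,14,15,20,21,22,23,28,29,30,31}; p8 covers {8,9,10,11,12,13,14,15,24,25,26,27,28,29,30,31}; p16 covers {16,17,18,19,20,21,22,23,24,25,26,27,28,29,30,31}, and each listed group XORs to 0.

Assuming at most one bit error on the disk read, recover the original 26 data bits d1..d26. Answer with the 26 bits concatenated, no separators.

10011110011101111110100011

s1 (pos 1,3,5,7,9,11,13,15,17,19,21,23,25,27,29,31): 0⊕1⊕0⊕1⊕1⊕1⊕0⊕1⊕1⊕1⊕1⊕1⊕0⊕0⊕0⊕1 = 0
s2 (pos 2,3,6,7,10,11,14,15,18,19,22,23,26,27,30,31): 1⊕1⊕0⊕1⊕1⊕1⊕1⊕1⊕0⊕1⊕1⊕1⊕1⊕0⊕1⊕1 = 1
s4 (pos 4,5,6,7,12,13,14,15,20,21,22,23,28,29,30,31): 1⊕0⊕0⊕1⊕0⊕0⊕1⊕1⊕1⊕1⊕1⊕1⊕0⊕0⊕1⊕1 = 0
s8 (pos 8,9,10,11,12,13,14,15,24,25,26,27,28,29,30,31): 1⊕1⊕1⊕1⊕0⊕0⊕1⊕1⊕1⊕0⊕1⊕0⊕0⊕0⊕1⊕1 = 0
s16 (pos 16,17,18,19,20,21,22,23,24,25,26,27,28,29,30,31): 0⊕1⊕0⊕1⊕1⊕1⊕1⊕1⊕1⊕0⊕1⊕0⊕0⊕0⊕1⊕1 = 0
Syndrome s16…s1 = 00010 → error at position 2.
Flip position 2: 0111001111100110101111110100011 → 0011001111100110101111110100011
Read data bits from positions 3,5,6,7,9,10,11,12,13,14,15,17,18,19,20,21,22,23,24,25,26,27,28,29,30,31: 10011110011101111110100011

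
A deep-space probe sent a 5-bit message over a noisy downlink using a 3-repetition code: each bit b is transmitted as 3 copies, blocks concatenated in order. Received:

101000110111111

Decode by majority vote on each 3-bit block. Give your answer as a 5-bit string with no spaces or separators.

10111

Block 1 (101): 2 ones → 1
Block 2 (000): 0 ones → 0
Block 3 (110): 2 ones → 1
Block 4 (111): 3 ones → 1
Block 5 (111): 3 ones → 1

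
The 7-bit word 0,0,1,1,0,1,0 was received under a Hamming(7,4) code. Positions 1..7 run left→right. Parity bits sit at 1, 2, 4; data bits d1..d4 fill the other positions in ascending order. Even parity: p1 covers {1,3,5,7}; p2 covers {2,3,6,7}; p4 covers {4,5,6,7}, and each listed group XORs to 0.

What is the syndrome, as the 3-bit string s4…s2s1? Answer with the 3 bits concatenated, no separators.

001

s1 (pos 1,3,5,7): 0⊕1⊕0⊕0 = 1
s2 (pos 2,3,6,7): 0⊕1⊕1⊕0 = 0
s4 (pos 4,5,6,7): 1⊕0⊕1⊕0 = 0
Syndrome s4…s1 = 001 → error at position 1.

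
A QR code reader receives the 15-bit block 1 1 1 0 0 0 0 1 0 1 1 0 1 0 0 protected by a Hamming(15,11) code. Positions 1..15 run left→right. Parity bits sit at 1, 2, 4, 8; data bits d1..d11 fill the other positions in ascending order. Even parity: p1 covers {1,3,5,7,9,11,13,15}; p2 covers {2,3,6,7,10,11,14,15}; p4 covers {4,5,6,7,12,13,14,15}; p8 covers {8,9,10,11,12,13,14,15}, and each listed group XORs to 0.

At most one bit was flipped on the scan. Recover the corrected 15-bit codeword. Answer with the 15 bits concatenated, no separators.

s1 (pos 1,3,5,7,9,11,13,15): 1⊕1⊕0⊕0⊕0⊕1⊕1⊕0 = 0
s2 (pos 2,3,6,7,10,11,14,15): 1⊕1⊕0⊕0⊕1⊕1⊕0⊕0 = 0
s4 (pos 4,5,6,7,12,13,14,15): 0⊕0⊕0⊕0⊕0⊕1⊕0⊕0 = 1
s8 (pos 8,9,10,11,12,13,14,15): 1⊕0⊕1⊕1⊕0⊕1⊕0⊕0 = 0
Syndrome s8…s1 = 0100 → error at position 4.
Flip position 4: 111000010110100 → 111100010110100

111100010110100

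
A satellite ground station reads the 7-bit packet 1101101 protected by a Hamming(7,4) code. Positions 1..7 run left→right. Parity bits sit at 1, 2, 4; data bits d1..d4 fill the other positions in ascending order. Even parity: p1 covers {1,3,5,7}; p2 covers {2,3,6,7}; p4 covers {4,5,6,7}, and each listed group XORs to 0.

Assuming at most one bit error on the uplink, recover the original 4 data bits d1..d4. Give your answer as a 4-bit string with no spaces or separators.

0001

s1 (pos 1,3,5,7): 1⊕0⊕1⊕1 = 1
s2 (pos 2,3,6,7): 1⊕0⊕0⊕1 = 0
s4 (pos 4,5,6,7): 1⊕1⊕0⊕1 = 1
Syndrome s4…s1 = 101 → error at position 5.
Flip position 5: 1101101 → 1101001
Read data bits from positions 3,5,6,7: 0001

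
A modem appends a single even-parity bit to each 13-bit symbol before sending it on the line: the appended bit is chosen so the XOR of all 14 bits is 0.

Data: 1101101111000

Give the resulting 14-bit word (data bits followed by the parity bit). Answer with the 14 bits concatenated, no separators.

XOR of the 13 data bits: 1⊕1⊕0⊕1⊕1⊕0⊕1⊕1⊕1⊕1⊕0⊕0⊕0 = 0
Parity bit = 0 (so all 14 bits XOR to 0).

11011011110000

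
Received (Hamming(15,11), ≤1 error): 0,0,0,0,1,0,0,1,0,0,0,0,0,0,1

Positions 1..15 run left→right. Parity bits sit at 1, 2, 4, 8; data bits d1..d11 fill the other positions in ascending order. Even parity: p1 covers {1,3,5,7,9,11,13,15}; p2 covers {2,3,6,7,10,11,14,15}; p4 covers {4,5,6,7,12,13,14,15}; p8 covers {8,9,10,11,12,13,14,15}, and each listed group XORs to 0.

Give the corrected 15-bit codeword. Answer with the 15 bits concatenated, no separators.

s1 (pos 1,3,5,7,9,11,13,15): 0⊕0⊕1⊕0⊕0⊕0⊕0⊕1 = 0
s2 (pos 2,3,6,7,10,11,14,15): 0⊕0⊕0⊕0⊕0⊕0⊕0⊕1 = 1
s4 (pos 4,5,6,7,12,13,14,15): 0⊕1⊕0⊕0⊕0⊕0⊕0⊕1 = 0
s8 (pos 8,9,10,11,12,13,14,15): 1⊕0⊕0⊕0⊕0⊕0⊕0⊕1 = 0
Syndrome s8…s1 = 0010 → error at position 2.
Flip position 2: 000010010000001 → 010010010000001

010010010000001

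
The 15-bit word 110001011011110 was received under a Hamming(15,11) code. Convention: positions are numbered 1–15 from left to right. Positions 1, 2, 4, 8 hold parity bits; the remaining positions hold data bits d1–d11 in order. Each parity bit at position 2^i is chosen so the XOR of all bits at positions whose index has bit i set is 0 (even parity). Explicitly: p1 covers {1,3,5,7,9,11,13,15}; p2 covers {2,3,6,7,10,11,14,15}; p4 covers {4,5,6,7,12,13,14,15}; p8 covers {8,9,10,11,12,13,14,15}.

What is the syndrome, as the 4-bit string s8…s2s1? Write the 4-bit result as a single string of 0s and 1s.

0000

s1 (pos 1,3,5,7,9,11,13,15): 1⊕0⊕0⊕0⊕1⊕1⊕1⊕0 = 0
s2 (pos 2,3,6,7,10,11,14,15): 1⊕0⊕1⊕0⊕0⊕1⊕1⊕0 = 0
s4 (pos 4,5,6,7,12,13,14,15): 0⊕0⊕1⊕0⊕1⊕1⊕1⊕0 = 0
s8 (pos 8,9,10,11,12,13,14,15): 1⊕1⊕0⊕1⊕1⊕1⊕1⊕0 = 0
Syndrome s8…s1 = 0000 → no error.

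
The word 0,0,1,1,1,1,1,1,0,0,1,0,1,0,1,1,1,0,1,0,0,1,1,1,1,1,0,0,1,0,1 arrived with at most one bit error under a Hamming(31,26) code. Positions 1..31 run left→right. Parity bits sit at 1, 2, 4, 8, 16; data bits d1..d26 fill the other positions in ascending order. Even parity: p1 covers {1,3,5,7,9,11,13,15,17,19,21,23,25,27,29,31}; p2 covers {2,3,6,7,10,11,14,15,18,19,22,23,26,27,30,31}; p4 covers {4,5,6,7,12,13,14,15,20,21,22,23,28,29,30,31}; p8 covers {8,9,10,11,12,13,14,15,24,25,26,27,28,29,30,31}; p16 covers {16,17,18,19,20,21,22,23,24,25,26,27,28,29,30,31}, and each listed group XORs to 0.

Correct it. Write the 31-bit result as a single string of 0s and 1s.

s1 (pos 1,3,5,7,9,11,13,15,17,19,21,23,25,27,29,31): 0⊕1⊕1⊕1⊕0⊕1⊕1⊕1⊕1⊕1⊕0⊕1⊕1⊕0⊕1⊕1 = 0
s2 (pos 2,3,6,7,10,11,14,15,18,19,22,23,26,27,30,31): 0⊕1⊕1⊕1⊕0⊕1⊕0⊕1⊕0⊕1⊕1⊕1⊕1⊕0⊕0⊕1 = 0
s4 (pos 4,5,6,7,12,13,14,15,20,21,22,23,28,29,30,31): 1⊕1⊕1⊕1⊕0⊕1⊕0⊕1⊕0⊕0⊕1⊕1⊕0⊕1⊕0⊕1 = 0
s8 (pos 8,9,10,11,12,13,14,15,24,25,26,27,28,29,30,31): 1⊕0⊕0⊕1⊕0⊕1⊕0⊕1⊕1⊕1⊕1⊕0⊕0⊕1⊕0⊕1 = 1
s16 (pos 16,17,18,19,20,21,22,23,24,25,26,27,28,29,30,31): 1⊕1⊕0⊕1⊕0⊕0⊕1⊕1⊕1⊕1⊕1⊕0⊕0⊕1⊕0⊕1 = 0
Syndrome s16…s1 = 01000 → error at position 8.
Flip position 8: 0011111100101011101001111100101 → 0011111000101011101001111100101

0011111000101011101001111100101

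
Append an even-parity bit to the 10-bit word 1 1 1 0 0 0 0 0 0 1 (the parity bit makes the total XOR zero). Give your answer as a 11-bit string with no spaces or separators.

11100000010

XOR of the 10 data bits: 1⊕1⊕1⊕0⊕0⊕0⊕0⊕0⊕0⊕1 = 0
Parity bit = 0 (so all 11 bits XOR to 0).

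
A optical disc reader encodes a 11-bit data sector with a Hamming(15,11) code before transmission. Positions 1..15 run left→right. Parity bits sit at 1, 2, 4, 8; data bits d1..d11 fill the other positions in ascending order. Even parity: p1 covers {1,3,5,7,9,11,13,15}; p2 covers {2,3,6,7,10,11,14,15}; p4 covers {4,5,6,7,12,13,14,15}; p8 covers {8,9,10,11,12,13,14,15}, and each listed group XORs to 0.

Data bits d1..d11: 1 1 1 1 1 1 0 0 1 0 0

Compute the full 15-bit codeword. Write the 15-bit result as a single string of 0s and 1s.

101011111100100

Place data at non-parity positions: p1 p2 1 p4 1 1 1 p8 1 1 0 0 1 0 0
p1 (pos 1,3,5,7,9,11,13,15): XOR of data positions = 1⊕1⊕1⊕1⊕0⊕1⊕0 = 1
p2 (pos 2,3,6,7,10,11,14,15): XOR of data positions = 1⊕1⊕1⊕1⊕0⊕0⊕0 = 0
p4 (pos 4,5,6,7,12,13,14,15): XOR of data positions = 1⊕1⊕1⊕0⊕1⊕0⊕0 = 0
p8 (pos 8,9,10,11,12,13,14,15): XOR of data positions = 1⊕1⊕0⊕0⊕1⊕0⊕0 = 1
Codeword: 101011111100100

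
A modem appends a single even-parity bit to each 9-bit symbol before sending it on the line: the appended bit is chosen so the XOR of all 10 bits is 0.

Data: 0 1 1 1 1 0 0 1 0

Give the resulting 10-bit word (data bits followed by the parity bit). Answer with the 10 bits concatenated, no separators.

XOR of the 9 data bits: 0⊕1⊕1⊕1⊕1⊕0⊕0⊕1⊕0 = 1
Parity bit = 1 (so all 10 bits XOR to 0).

0111100101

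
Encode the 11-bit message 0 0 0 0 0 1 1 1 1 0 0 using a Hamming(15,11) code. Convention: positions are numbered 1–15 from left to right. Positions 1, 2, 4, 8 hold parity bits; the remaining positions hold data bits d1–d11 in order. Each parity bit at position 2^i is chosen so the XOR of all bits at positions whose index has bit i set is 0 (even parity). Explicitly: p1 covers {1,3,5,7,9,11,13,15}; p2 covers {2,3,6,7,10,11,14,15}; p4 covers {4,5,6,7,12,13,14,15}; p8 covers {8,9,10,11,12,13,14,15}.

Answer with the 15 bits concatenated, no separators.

Place data at non-parity positions: p1 p2 0 p4 0 0 0 p8 0 1 1 1 1 0 0
p1 (pos 1,3,5,7,9,11,13,15): XOR of data positions = 0⊕0⊕0⊕0⊕1⊕1⊕0 = 0
p2 (pos 2,3,6,7,10,11,14,15): XOR of data positions = 0⊕0⊕0⊕1⊕1⊕0⊕0 = 0
p4 (pos 4,5,6,7,12,13,14,15): XOR of data positions = 0⊕0⊕0⊕1⊕1⊕0⊕0 = 0
p8 (pos 8,9,10,11,12,13,14,15): XOR of data positions = 0⊕1⊕1⊕1⊕1⊕0⊕0 = 0
Codeword: 000000000111100

000000000111100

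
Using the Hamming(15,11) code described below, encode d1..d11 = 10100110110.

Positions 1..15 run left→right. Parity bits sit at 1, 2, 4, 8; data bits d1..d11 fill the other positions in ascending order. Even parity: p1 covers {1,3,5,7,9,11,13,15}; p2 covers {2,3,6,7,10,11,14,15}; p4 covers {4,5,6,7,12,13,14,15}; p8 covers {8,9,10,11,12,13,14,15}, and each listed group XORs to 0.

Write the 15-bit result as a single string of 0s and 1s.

Place data at non-parity positions: p1 p2 1 p4 0 1 0 p8 0 1 1 0 1 1 0
p1 (pos 1,3,5,7,9,11,13,15): XOR of data positions = 1⊕0⊕0⊕0⊕1⊕1⊕0 = 1
p2 (pos 2,3,6,7,10,11,14,15): XOR of data positions = 1⊕1⊕0⊕1⊕1⊕1⊕0 = 1
p4 (pos 4,5,6,7,12,13,14,15): XOR of data positions = 0⊕1⊕0⊕0⊕1⊕1⊕0 = 1
p8 (pos 8,9,10,11,12,13,14,15): XOR of data positions = 0⊕1⊕1⊕0⊕1⊕1⊕0 = 0
Codeword: 111101000110110

111101000110110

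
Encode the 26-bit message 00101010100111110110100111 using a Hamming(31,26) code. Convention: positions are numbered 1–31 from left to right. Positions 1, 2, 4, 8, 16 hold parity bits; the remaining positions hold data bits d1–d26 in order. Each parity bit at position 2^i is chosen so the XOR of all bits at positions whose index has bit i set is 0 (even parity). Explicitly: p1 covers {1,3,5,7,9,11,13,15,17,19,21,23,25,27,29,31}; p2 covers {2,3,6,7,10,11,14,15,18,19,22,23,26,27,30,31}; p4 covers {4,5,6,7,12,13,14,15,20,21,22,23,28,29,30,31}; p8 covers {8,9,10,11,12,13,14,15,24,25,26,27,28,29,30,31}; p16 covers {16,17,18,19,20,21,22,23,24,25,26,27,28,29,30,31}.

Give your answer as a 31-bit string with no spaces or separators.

1000010010101001111110110100111

Place data at non-parity positions: p1 p2 0 p4 0 1 0 p8 1 0 1 0 1 0 0 p16 1 1 1 1 1 0 1 1 0 1 0 0 1 1 1
p1 (pos 1,3,5,7,9,11,13,15,17,19,21,23,25,27,29,31): XOR of data positions = 0⊕0⊕0⊕1⊕1⊕1⊕0⊕1⊕1⊕1⊕1⊕0⊕0⊕1⊕1 = 1
p2 (pos 2,3,6,7,10,11,14,15,18,19,22,23,26,27,30,31): XOR of data positions = 0⊕1⊕0⊕0⊕1⊕0⊕0⊕1⊕1⊕0⊕1⊕1⊕0⊕1⊕1 = 0
p4 (pos 4,5,6,7,12,13,14,15,20,21,22,23,28,29,30,31): XOR of data positions = 0⊕1⊕0⊕0⊕1⊕0⊕0⊕1⊕1⊕0⊕1⊕0⊕1⊕1⊕1 = 0
p8 (pos 8,9,10,11,12,13,14,15,24,25,26,27,28,29,30,31): XOR of data positions = 1⊕0⊕1⊕0⊕1⊕0⊕0⊕1⊕0⊕1⊕0⊕0⊕1⊕1⊕1 = 0
p16 (pos 16,17,18,19,20,21,22,23,24,25,26,27,28,29,30,31): XOR of data positions = 1⊕1⊕1⊕1⊕1⊕0⊕1⊕1⊕0⊕1⊕0⊕0⊕1⊕1⊕1 = 1
Codeword: 1000010010101001111110110100111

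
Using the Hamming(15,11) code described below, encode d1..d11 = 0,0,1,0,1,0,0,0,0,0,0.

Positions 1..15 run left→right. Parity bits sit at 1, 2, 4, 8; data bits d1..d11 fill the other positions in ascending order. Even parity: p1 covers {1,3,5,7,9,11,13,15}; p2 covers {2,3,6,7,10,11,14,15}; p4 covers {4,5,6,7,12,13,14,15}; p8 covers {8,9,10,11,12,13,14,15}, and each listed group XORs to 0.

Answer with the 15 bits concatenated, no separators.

Place data at non-parity positions: p1 p2 0 p4 0 1 0 p8 1 0 0 0 0 0 0
p1 (pos 1,3,5,7,9,11,13,15): XOR of data positions = 0⊕0⊕0⊕1⊕0⊕0⊕0 = 1
p2 (pos 2,3,6,7,10,11,14,15): XOR of data positions = 0⊕1⊕0⊕0⊕0⊕0⊕0 = 1
p4 (pos 4,5,6,7,12,13,14,15): XOR of data positions = 0⊕1⊕0⊕0⊕0⊕0⊕0 = 1
p8 (pos 8,9,10,11,12,13,14,15): XOR of data positions = 1⊕0⊕0⊕0⊕0⊕0⊕0 = 1
Codeword: 110101011000000

110101011000000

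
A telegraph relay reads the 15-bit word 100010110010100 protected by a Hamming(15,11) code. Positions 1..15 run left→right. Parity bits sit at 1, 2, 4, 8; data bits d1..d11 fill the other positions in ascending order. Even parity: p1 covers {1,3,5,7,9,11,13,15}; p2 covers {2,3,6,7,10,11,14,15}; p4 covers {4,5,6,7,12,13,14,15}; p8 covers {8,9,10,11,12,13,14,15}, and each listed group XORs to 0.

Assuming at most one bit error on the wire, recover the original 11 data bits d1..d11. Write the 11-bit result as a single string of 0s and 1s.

s1 (pos 1,3,5,7,9,11,13,15): 1⊕0⊕1⊕1⊕0⊕1⊕1⊕0 = 1
s2 (pos 2,3,6,7,10,11,14,15): 0⊕0⊕0⊕1⊕0⊕1⊕0⊕0 = 0
s4 (pos 4,5,6,7,12,13,14,15): 0⊕1⊕0⊕1⊕0⊕1⊕0⊕0 = 1
s8 (pos 8,9,10,11,12,13,14,15): 1⊕0⊕0⊕1⊕0⊕1⊕0⊕0 = 1
Syndrome s8…s1 = 1101 → error at position 13.
Flip position 13: 100010110010100 → 100010110010000
Read data bits from positions 3,5,6,7,9,10,11,12,13,14,15: 01010010000

01010010000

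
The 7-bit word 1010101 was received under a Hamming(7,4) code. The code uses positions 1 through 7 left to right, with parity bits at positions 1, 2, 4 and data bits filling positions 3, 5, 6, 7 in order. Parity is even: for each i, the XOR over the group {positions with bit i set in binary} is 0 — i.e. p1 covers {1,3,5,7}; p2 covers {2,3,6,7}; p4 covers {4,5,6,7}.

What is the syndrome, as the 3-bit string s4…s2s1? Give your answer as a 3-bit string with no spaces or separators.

000

s1 (pos 1,3,5,7): 1⊕1⊕1⊕1 = 0
s2 (pos 2,3,6,7): 0⊕1⊕0⊕1 = 0
s4 (pos 4,5,6,7): 0⊕1⊕0⊕1 = 0
Syndrome s4…s1 = 000 → no error.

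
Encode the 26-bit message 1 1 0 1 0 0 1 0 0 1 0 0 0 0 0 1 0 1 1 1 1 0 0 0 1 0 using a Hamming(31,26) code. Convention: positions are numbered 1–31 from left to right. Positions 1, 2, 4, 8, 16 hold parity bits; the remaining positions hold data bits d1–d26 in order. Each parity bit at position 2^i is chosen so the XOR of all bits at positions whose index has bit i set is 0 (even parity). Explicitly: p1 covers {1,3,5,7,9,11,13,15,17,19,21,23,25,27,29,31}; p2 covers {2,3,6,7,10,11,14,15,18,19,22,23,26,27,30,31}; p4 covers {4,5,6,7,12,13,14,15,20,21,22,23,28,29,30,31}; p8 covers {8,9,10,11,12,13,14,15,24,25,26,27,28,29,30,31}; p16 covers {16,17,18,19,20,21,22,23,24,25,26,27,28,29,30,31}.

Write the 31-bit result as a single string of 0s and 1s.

Place data at non-parity positions: p1 p2 1 p4 1 0 1 p8 0 0 1 0 0 1 0 p16 0 0 0 0 1 0 1 1 1 1 0 0 0 1 0
p1 (pos 1,3,5,7,9,11,13,15,17,19,21,23,25,27,29,31): XOR of data positions = 1⊕1⊕1⊕0⊕1⊕0⊕0⊕0⊕0⊕1⊕1⊕1⊕0⊕0⊕0 = 1
p2 (pos 2,3,6,7,10,11,14,15,18,19,22,23,26,27,30,31): XOR of data positions = 1⊕0⊕1⊕0⊕1⊕1⊕0⊕0⊕0⊕0⊕1⊕1⊕0⊕1⊕0 = 1
p4 (pos 4,5,6,7,12,13,14,15,20,21,22,23,28,29,30,31): XOR of data positions = 1⊕0⊕1⊕0⊕0⊕1⊕0⊕0⊕1⊕0⊕1⊕0⊕0⊕1⊕0 = 0
p8 (pos 8,9,10,11,12,13,14,15,24,25,26,27,28,29,30,31): XOR of data positions = 0⊕0⊕1⊕0⊕0⊕1⊕0⊕1⊕1⊕1⊕0⊕0⊕0⊕1⊕0 = 0
p16 (pos 16,17,18,19,20,21,22,23,24,25,26,27,28,29,30,31): XOR of data positions = 0⊕0⊕0⊕0⊕1⊕0⊕1⊕1⊕1⊕1⊕0⊕0⊕0⊕1⊕0 = 0
Codeword: 1110101000100100000010111100010

1110101000100100000010111100010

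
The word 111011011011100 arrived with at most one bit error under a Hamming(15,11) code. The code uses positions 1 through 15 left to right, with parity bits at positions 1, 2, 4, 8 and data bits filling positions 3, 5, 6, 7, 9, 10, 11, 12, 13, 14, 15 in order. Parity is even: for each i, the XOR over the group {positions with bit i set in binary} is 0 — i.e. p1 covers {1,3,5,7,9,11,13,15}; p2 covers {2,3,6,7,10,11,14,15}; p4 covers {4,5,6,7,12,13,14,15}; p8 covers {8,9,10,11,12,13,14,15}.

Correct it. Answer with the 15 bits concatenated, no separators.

111011001011100

s1 (pos 1,3,5,7,9,11,13,15): 1⊕1⊕1⊕0⊕1⊕1⊕1⊕0 = 0
s2 (pos 2,3,6,7,10,11,14,15): 1⊕1⊕1⊕0⊕0⊕1⊕0⊕0 = 0
s4 (pos 4,5,6,7,12,13,14,15): 0⊕1⊕1⊕0⊕1⊕1⊕0⊕0 = 0
s8 (pos 8,9,10,11,12,13,14,15): 1⊕1⊕0⊕1⊕1⊕1⊕0⊕0 = 1
Syndrome s8…s1 = 1000 → error at position 8.
Flip position 8: 111011011011100 → 111011001011100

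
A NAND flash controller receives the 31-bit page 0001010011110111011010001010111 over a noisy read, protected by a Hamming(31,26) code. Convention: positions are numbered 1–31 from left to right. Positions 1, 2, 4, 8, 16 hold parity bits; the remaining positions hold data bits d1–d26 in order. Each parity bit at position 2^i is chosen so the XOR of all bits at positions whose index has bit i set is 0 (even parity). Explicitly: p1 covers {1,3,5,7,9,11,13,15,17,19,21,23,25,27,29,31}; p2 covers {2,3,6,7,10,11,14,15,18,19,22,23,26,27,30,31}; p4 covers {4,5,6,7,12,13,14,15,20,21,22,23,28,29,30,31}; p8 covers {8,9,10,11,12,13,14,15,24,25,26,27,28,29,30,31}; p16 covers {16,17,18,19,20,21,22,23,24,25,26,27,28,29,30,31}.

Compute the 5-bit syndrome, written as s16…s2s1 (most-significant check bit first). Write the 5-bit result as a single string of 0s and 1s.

11101

s1 (pos 1,3,5,7,9,11,13,15,17,19,21,23,25,27,29,31): 0⊕0⊕0⊕0⊕1⊕1⊕0⊕1⊕0⊕1⊕1⊕0⊕1⊕1⊕1⊕1 = 1
s2 (pos 2,3,6,7,10,11,14,15,18,19,22,23,26,27,30,31): 0⊕0⊕1⊕0⊕1⊕1⊕1⊕1⊕1⊕1⊕0⊕0⊕0⊕1⊕1⊕1 = 0
s4 (pos 4,5,6,7,12,13,14,15,20,21,22,23,28,29,30,31): 1⊕0⊕1⊕0⊕1⊕0⊕1⊕1⊕0⊕1⊕0⊕0⊕0⊕1⊕1⊕1 = 1
s8 (pos 8,9,10,11,12,13,14,15,24,25,26,27,28,29,30,31): 0⊕1⊕1⊕1⊕1⊕0⊕1⊕1⊕0⊕1⊕0⊕1⊕0⊕1⊕1⊕1 = 1
s16 (pos 16,17,18,19,20,21,22,23,24,25,26,27,28,29,30,31): 1⊕0⊕1⊕1⊕0⊕1⊕0⊕0⊕0⊕1⊕0⊕1⊕0⊕1⊕1⊕1 = 1
Syndrome s16…s1 = 11101 → error at position 29.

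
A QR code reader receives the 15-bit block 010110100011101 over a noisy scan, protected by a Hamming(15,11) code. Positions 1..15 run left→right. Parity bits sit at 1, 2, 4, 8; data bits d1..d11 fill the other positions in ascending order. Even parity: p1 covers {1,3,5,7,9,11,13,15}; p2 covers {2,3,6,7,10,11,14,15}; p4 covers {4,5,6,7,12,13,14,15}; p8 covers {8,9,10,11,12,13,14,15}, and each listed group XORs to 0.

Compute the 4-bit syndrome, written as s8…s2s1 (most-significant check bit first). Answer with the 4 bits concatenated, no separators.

0001

s1 (pos 1,3,5,7,9,11,13,15): 0⊕0⊕1⊕1⊕0⊕1⊕1⊕1 = 1
s2 (pos 2,3,6,7,10,11,14,15): 1⊕0⊕0⊕1⊕0⊕1⊕0⊕1 = 0
s4 (pos 4,5,6,7,12,13,14,15): 1⊕1⊕0⊕1⊕1⊕1⊕0⊕1 = 0
s8 (pos 8,9,10,11,12,13,14,15): 0⊕0⊕0⊕1⊕1⊕1⊕0⊕1 = 0
Syndrome s8…s1 = 0001 → error at position 1.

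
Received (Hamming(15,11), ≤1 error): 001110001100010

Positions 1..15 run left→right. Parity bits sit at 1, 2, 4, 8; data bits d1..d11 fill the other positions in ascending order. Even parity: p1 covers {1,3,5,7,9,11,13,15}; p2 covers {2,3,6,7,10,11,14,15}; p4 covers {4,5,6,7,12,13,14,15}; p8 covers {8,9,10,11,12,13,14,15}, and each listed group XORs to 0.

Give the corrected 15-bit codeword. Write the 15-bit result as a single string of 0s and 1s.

001110001100011

s1 (pos 1,3,5,7,9,11,13,15): 0⊕1⊕1⊕0⊕1⊕0⊕0⊕0 = 1
s2 (pos 2,3,6,7,10,11,14,15): 0⊕1⊕0⊕0⊕1⊕0⊕1⊕0 = 1
s4 (pos 4,5,6,7,12,13,14,15): 1⊕1⊕0⊕0⊕0⊕0⊕1⊕0 = 1
s8 (pos 8,9,10,11,12,13,14,15): 0⊕1⊕1⊕0⊕0⊕0⊕1⊕0 = 1
Syndrome s8…s1 = 1111 → error at position 15.
Flip position 15: 001110001100010 → 001110001100011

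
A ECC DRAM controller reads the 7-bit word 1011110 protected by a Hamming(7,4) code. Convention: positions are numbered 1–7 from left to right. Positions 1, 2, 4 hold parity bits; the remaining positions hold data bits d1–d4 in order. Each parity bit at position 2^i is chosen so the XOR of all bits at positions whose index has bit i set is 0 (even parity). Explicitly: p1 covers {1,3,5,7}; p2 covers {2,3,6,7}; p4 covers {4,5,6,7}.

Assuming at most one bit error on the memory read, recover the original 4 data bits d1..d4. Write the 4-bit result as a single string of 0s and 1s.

1010

s1 (pos 1,3,5,7): 1⊕1⊕1⊕0 = 1
s2 (pos 2,3,6,7): 0⊕1⊕1⊕0 = 0
s4 (pos 4,5,6,7): 1⊕1⊕1⊕0 = 1
Syndrome s4…s1 = 101 → error at position 5.
Flip position 5: 1011110 → 1011010
Read data bits from positions 3,5,6,7: 1010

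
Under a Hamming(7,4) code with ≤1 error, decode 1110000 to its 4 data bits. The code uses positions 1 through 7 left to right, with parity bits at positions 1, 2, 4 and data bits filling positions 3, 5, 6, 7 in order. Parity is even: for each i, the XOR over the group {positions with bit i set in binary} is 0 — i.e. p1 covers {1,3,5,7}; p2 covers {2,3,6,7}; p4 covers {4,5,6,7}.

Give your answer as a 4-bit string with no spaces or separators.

s1 (pos 1,3,5,7): 1⊕1⊕0⊕0 = 0
s2 (pos 2,3,6,7): 1⊕1⊕0⊕0 = 0
s4 (pos 4,5,6,7): 0⊕0⊕0⊕0 = 0
Syndrome s4…s1 = 000 → no error.
Read data bits from positions 3,5,6,7: 1000

1000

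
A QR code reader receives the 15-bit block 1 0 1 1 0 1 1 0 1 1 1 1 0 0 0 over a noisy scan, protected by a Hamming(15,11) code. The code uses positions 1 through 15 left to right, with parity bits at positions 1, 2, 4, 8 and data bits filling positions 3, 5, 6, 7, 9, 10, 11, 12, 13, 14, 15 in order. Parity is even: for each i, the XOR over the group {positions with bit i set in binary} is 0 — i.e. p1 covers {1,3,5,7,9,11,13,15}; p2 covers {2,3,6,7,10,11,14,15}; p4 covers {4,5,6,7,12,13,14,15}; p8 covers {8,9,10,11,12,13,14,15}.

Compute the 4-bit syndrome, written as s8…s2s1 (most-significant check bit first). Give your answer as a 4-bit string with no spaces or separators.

0011

s1 (pos 1,3,5,7,9,11,13,15): 1⊕1⊕0⊕1⊕1⊕1⊕0⊕0 = 1
s2 (pos 2,3,6,7,10,11,14,15): 0⊕1⊕1⊕1⊕1⊕1⊕0⊕0 = 1
s4 (pos 4,5,6,7,12,13,14,15): 1⊕0⊕1⊕1⊕1⊕0⊕0⊕0 = 0
s8 (pos 8,9,10,11,12,13,14,15): 0⊕1⊕1⊕1⊕1⊕0⊕0⊕0 = 0
Syndrome s8…s1 = 0011 → error at position 3.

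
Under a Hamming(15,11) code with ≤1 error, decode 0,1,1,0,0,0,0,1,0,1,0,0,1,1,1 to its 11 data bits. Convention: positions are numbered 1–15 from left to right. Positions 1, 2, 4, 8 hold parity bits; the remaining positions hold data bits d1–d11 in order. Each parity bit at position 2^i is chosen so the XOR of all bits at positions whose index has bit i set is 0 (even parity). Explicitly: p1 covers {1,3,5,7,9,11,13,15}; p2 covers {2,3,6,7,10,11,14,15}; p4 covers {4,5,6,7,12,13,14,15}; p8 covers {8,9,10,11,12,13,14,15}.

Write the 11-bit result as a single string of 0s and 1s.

10000100110

s1 (pos 1,3,5,7,9,11,13,15): 0⊕1⊕0⊕0⊕0⊕0⊕1⊕1 = 1
s2 (pos 2,3,6,7,10,11,14,15): 1⊕1⊕0⊕0⊕1⊕0⊕1⊕1 = 1
s4 (pos 4,5,6,7,12,13,14,15): 0⊕0⊕0⊕0⊕0⊕1⊕1⊕1 = 1
s8 (pos 8,9,10,11,12,13,14,15): 1⊕0⊕1⊕0⊕0⊕1⊕1⊕1 = 1
Syndrome s8…s1 = 1111 → error at position 15.
Flip position 15: 011000010100111 → 011000010100110
Read data bits from positions 3,5,6,7,9,10,11,12,13,14,15: 10000100110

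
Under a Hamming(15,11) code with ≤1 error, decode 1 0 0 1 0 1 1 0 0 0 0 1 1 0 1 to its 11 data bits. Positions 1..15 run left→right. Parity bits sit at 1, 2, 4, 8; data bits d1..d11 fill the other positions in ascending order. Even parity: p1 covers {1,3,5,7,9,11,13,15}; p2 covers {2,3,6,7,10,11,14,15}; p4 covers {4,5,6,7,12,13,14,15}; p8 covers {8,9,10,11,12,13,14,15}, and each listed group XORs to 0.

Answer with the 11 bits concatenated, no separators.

s1 (pos 1,3,5,7,9,11,13,15): 1⊕0⊕0⊕1⊕0⊕0⊕1⊕1 = 0
s2 (pos 2,3,6,7,10,11,14,15): 0⊕0⊕1⊕1⊕0⊕0⊕0⊕1 = 1
s4 (pos 4,5,6,7,12,13,14,15): 1⊕0⊕1⊕1⊕1⊕1⊕0⊕1 = 0
s8 (pos 8,9,10,11,12,13,14,15): 0⊕0⊕0⊕0⊕1⊕1⊕0⊕1 = 1
Syndrome s8…s1 = 1010 → error at position 10.
Flip position 10: 100101100001101 → 100101100101101
Read data bits from positions 3,5,6,7,9,10,11,12,13,14,15: 00110101101

00110101101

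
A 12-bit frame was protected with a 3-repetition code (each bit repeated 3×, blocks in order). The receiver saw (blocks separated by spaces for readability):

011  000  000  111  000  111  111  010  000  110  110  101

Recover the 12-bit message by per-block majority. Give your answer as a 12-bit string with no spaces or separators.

100101100111

Block 1 (011): 2 ones → 1
Block 2 (000): 0 ones → 0
Block 3 (000): 0 ones → 0
Block 4 (111): 3 ones → 1
Block 5 (000): 0 ones → 0
Block 6 (111): 3 ones → 1
Block 7 (111): 3 ones → 1
Block 8 (010): 1 one → 0
Block 9 (000): 0 ones → 0
Block 10 (110): 2 ones → 1
Block 11 (110): 2 ones → 1
Block 12 (101): 2 ones → 1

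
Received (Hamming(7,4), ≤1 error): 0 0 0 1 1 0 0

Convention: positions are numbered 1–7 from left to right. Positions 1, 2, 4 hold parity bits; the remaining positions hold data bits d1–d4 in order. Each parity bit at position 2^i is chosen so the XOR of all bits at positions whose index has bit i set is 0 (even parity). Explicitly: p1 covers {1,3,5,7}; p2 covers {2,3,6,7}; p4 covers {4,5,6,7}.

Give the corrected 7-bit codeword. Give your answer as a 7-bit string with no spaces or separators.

1001100

s1 (pos 1,3,5,7): 0⊕0⊕1⊕0 = 1
s2 (pos 2,3,6,7): 0⊕0⊕0⊕0 = 0
s4 (pos 4,5,6,7): 1⊕1⊕0⊕0 = 0
Syndrome s4…s1 = 001 → error at position 1.
Flip position 1: 0001100 → 1001100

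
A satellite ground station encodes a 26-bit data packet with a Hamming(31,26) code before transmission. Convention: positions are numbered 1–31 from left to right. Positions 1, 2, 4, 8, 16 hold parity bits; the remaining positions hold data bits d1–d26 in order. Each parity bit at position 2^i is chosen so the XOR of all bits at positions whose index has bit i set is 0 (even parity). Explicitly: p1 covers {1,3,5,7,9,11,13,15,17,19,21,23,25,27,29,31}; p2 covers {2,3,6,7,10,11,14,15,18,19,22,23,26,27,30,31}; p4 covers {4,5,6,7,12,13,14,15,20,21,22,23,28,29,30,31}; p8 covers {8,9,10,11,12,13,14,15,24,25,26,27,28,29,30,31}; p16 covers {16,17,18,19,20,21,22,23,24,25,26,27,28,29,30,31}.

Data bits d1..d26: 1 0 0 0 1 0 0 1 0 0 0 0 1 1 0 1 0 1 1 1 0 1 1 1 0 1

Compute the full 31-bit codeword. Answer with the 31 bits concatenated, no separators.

1010000010010000011010111011101

Place data at non-parity positions: p1 p2 1 p4 0 0 0 p8 1 0 0 1 0 0 0 p16 0 1 1 0 1 0 1 1 1 0 1 1 1 0 1
p1 (pos 1,3,5,7,9,11,13,15,17,19,21,23,25,27,29,31): XOR of data positions = 1⊕0⊕0⊕1⊕0⊕0⊕0⊕0⊕1⊕1⊕1⊕1⊕1⊕1⊕1 = 1
p2 (pos 2,3,6,7,10,11,14,15,18,19,22,23,26,27,30,31): XOR of data positions = 1⊕0⊕0⊕0⊕0⊕0⊕0⊕1⊕1⊕0⊕1⊕0⊕1⊕0⊕1 = 0
p4 (pos 4,5,6,7,12,13,14,15,20,21,22,23,28,29,30,31): XOR of data positions = 0⊕0⊕0⊕1⊕0⊕0⊕0⊕0⊕1⊕0⊕1⊕1⊕1⊕0⊕1 = 0
p8 (pos 8,9,10,11,12,13,14,15,24,25,26,27,28,29,30,31): XOR of data positions = 1⊕0⊕0⊕1⊕0⊕0⊕0⊕1⊕1⊕0⊕1⊕1⊕1⊕0⊕1 = 0
p16 (pos 16,17,18,19,20,21,22,23,24,25,26,27,28,29,30,31): XOR of data positions = 0⊕1⊕1⊕0⊕1⊕0⊕1⊕1⊕1⊕0⊕1⊕1⊕1⊕0⊕1 = 0
Codeword: 1010000010010000011010111011101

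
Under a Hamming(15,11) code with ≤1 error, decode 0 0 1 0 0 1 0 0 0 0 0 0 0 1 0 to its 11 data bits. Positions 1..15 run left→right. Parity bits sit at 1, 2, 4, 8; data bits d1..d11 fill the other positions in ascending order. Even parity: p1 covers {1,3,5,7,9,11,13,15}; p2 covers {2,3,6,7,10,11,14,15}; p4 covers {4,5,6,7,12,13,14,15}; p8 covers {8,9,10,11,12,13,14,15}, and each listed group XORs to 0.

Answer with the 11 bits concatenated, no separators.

10100010010

s1 (pos 1,3,5,7,9,11,13,15): 0⊕1⊕0⊕0⊕0⊕0⊕0⊕0 = 1
s2 (pos 2,3,6,7,10,11,14,15): 0⊕1⊕1⊕0⊕0⊕0⊕1⊕0 = 1
s4 (pos 4,5,6,7,12,13,14,15): 0⊕0⊕1⊕0⊕0⊕0⊕1⊕0 = 0
s8 (pos 8,9,10,11,12,13,14,15): 0⊕0⊕0⊕0⊕0⊕0⊕1⊕0 = 1
Syndrome s8…s1 = 1011 → error at position 11.
Flip position 11: 001001000000010 → 001001000010010
Read data bits from positions 3,5,6,7,9,10,11,12,13,14,15: 10100010010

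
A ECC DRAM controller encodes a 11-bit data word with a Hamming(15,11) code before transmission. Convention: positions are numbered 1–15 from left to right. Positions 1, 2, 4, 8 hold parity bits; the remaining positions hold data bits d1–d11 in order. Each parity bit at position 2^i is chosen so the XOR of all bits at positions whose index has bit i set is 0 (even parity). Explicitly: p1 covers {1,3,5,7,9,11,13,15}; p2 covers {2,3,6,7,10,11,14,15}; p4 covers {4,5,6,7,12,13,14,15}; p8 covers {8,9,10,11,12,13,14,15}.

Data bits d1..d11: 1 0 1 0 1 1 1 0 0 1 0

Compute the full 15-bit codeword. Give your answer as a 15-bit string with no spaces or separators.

111001001110010

Place data at non-parity positions: p1 p2 1 p4 0 1 0 p8 1 1 1 0 0 1 0
p1 (pos 1,3,5,7,9,11,13,15): XOR of data positions = 1⊕0⊕0⊕1⊕1⊕0⊕0 = 1
p2 (pos 2,3,6,7,10,11,14,15): XOR of data positions = 1⊕1⊕0⊕1⊕1⊕1⊕0 = 1
p4 (pos 4,5,6,7,12,13,14,15): XOR of data positions = 0⊕1⊕0⊕0⊕0⊕1⊕0 = 0
p8 (pos 8,9,10,11,12,13,14,15): XOR of data positions = 1⊕1⊕1⊕0⊕0⊕1⊕0 = 0
Codeword: 111001001110010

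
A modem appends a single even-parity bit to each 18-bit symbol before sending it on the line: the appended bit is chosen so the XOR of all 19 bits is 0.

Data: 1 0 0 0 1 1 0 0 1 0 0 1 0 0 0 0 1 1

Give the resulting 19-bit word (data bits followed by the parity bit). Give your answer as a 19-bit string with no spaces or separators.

1000110010010000111

XOR of the 18 data bits: 1⊕0⊕0⊕0⊕1⊕1⊕0⊕0⊕1⊕0⊕0⊕1⊕0⊕0⊕0⊕0⊕1⊕1 = 1
Parity bit = 1 (so all 19 bits XOR to 0).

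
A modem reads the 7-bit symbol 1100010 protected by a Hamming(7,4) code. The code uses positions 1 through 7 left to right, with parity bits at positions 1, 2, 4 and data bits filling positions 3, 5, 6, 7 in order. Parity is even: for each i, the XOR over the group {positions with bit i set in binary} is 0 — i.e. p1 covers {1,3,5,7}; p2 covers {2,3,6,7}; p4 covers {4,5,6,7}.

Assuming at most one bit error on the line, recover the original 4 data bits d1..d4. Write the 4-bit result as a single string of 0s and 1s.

0110

s1 (pos 1,3,5,7): 1⊕0⊕0⊕0 = 1
s2 (pos 2,3,6,7): 1⊕0⊕1⊕0 = 0
s4 (pos 4,5,6,7): 0⊕0⊕1⊕0 = 1
Syndrome s4…s1 = 101 → error at position 5.
Flip position 5: 1100010 → 1100110
Read data bits from positions 3,5,6,7: 0110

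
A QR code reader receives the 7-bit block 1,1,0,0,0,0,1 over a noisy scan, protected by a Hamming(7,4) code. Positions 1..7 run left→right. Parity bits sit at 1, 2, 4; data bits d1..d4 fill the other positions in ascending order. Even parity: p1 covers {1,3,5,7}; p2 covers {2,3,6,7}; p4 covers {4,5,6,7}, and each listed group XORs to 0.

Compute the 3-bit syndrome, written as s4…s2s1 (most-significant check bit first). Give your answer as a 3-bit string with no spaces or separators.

100

s1 (pos 1,3,5,7): 1⊕0⊕0⊕1 = 0
s2 (pos 2,3,6,7): 1⊕0⊕0⊕1 = 0
s4 (pos 4,5,6,7): 0⊕0⊕0⊕1 = 1
Syndrome s4…s1 = 100 → error at position 4.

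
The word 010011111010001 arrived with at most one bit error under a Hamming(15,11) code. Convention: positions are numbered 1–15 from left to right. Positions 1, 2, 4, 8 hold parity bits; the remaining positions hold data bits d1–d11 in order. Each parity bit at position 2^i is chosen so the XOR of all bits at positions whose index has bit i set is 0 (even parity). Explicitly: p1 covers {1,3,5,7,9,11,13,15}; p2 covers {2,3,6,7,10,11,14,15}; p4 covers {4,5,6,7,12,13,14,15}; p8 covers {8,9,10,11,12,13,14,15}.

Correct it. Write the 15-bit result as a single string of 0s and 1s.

s1 (pos 1,3,5,7,9,11,13,15): 0⊕0⊕1⊕1⊕1⊕1⊕0⊕1 = 1
s2 (pos 2,3,6,7,10,11,14,15): 1⊕0⊕1⊕1⊕0⊕1⊕0⊕1 = 1
s4 (pos 4,5,6,7,12,13,14,15): 0⊕1⊕1⊕1⊕0⊕0⊕0⊕1 = 0
s8 (pos 8,9,10,11,12,13,14,15): 1⊕1⊕0⊕1⊕0⊕0⊕0⊕1 = 0
Syndrome s8…s1 = 0011 → error at position 3.
Flip position 3: 010011111010001 → 011011111010001

011011111010001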